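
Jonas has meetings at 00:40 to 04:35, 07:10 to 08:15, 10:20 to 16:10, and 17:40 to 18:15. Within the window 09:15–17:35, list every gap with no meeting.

After merging, the occupied span is 00:40-04:35, 07:10-08:15, 10:20-16:10, 17:40-18:15.
Gaps within 09:15-17:35: 09:15-10:20, 16:10-17:35.

09:15-10:20, 16:10-17:35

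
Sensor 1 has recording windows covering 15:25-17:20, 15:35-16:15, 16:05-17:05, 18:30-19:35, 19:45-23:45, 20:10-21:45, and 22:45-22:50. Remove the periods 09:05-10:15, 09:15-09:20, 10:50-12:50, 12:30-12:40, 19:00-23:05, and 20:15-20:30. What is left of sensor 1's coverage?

15:25–17:20, 18:30–19:00, 23:05–23:45

A, merged: 15:25–17:20, 18:30–19:35, 19:45–23:45.
B, merged: 09:05–10:15, 10:50–12:50, 19:00–23:05.
15:25–17:20: no B overlap → unchanged.
18:30–19:35 minus B → 18:30–19:00.
19:45–23:45 minus B → 23:05–23:45.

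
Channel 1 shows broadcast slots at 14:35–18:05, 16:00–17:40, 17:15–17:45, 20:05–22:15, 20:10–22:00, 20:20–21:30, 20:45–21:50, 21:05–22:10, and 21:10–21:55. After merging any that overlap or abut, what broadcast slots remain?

16:00–17:40 overlaps/touches 14:35–18:05 → extend to 14:35–18:05.
17:15–17:45 overlaps/touches 14:35–18:05 → extend to 14:35–18:05.
20:05–22:15 is disjoint → start new block.
20:10–22:00 overlaps/touches 20:05–22:15 → extend to 20:05–22:15.
20:20–21:30 overlaps/touches 20:05–22:15 → extend to 20:05–22:15.
20:45–21:50 overlaps/touches 20:05–22:15 → extend to 20:05–22:15.
21:05–22:10 overlaps/touches 20:05–22:15 → extend to 20:05–22:15.
21:10–21:55 overlaps/touches 20:05–22:15 → extend to 20:05–22:15.

14:35–18:05, 20:05–22:15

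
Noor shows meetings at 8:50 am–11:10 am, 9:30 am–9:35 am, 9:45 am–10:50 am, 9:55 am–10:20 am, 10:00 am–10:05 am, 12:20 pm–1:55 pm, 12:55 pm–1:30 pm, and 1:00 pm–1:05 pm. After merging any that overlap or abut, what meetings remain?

9:30 am–9:35 am overlaps/touches 8:50 am–11:10 am → extend to 8:50 am–11:10 am.
9:45 am–10:50 am overlaps/touches 8:50 am–11:10 am → extend to 8:50 am–11:10 am.
9:55 am–10:20 am overlaps/touches 8:50 am–11:10 am → extend to 8:50 am–11:10 am.
10:00 am–10:05 am overlaps/touches 8:50 am–11:10 am → extend to 8:50 am–11:10 am.
12:20 pm–1:55 pm is disjoint → start new block.
12:55 pm–1:30 pm overlaps/touches 12:20 pm–1:55 pm → extend to 12:20 pm–1:55 pm.
1:00 pm–1:05 pm overlaps/touches 12:20 pm–1:55 pm → extend to 12:20 pm–1:55 pm.

8:50 am–11:10 am, 12:20 pm–1:55 pm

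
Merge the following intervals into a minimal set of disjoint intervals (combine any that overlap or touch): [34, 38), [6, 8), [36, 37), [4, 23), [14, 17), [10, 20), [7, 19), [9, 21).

Sort by start: [4, 23), [6, 8), [7, 19), [9, 21), [10, 20), [14, 17), [34, 38), [36, 37).
[6, 8) overlaps/touches [4, 23) → extend to [4, 23).
[7, 19) overlaps/touches [4, 23) → extend to [4, 23).
[9, 21) overlaps/touches [4, 23) → extend to [4, 23).
[10, 20) overlaps/touches [4, 23) → extend to [4, 23).
[14, 17) overlaps/touches [4, 23) → extend to [4, 23).
[34, 38) is disjoint → start new block.
[36, 37) overlaps/touches [34, 38) → extend to [34, 38).

[4, 23) ∪ [34, 38)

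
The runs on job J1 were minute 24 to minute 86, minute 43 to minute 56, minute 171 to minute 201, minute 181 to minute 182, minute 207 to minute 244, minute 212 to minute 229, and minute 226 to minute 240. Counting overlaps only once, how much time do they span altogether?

Merged: minute 24 to minute 86, minute 171 to minute 201, minute 207 to minute 244.
Lengths: 62 minutes + 30 minutes + 37 minutes = 129 minutes.

129 minutes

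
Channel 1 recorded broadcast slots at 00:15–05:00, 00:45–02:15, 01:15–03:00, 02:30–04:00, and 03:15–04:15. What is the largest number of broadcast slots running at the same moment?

Walk the sorted start/end points keeping a running depth.
The depth first hits 3 at 01:15.

3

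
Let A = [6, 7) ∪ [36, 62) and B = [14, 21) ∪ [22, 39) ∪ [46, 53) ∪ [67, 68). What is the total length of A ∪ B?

49

A ∪ B = [6, 7), [14, 21), [22, 62), [67, 68).
Total: 1 + 7 + 40 + 1 = 49.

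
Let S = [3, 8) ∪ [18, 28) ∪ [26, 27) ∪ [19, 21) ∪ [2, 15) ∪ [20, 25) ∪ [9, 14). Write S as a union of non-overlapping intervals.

Sort by start: [2, 15), [3, 8), [9, 14), [18, 28), [19, 21), [20, 25), [26, 27).
[3, 8) overlaps/touches [2, 15) → extend to [2, 15).
[9, 14) overlaps/touches [2, 15) → extend to [2, 15).
[18, 28) is disjoint → start new block.
[19, 21) overlaps/touches [18, 28) → extend to [18, 28).
[20, 25) overlaps/touches [18, 28) → extend to [18, 28).
[26, 27) overlaps/touches [18, 28) → extend to [18, 28).

[2, 15) ∪ [18, 28)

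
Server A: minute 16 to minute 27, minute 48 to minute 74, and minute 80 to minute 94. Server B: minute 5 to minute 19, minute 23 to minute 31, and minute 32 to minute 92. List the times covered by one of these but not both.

minute 5 to minute 16, minute 19 to minute 23, minute 27 to minute 31, minute 32 to minute 48, minute 74 to minute 80, minute 92 to minute 94

A but not B: minute 19 to minute 23, minute 92 to minute 94.
B but not A: minute 5 to minute 16, minute 27 to minute 31, minute 32 to minute 48, minute 74 to minute 80.
Combining gives A △ B.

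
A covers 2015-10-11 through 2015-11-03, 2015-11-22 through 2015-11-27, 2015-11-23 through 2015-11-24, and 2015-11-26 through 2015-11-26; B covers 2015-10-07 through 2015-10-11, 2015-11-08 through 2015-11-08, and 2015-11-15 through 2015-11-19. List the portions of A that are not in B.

2015-10-12 through 2015-11-03, 2015-11-22 through 2015-11-27

First set merges to 2015-10-11 through 2015-11-03, 2015-11-22 through 2015-11-27.
2015-10-11 through 2015-11-03 with B removed leaves 2015-10-12 through 2015-11-03.
2015-11-22 through 2015-11-27 is untouched.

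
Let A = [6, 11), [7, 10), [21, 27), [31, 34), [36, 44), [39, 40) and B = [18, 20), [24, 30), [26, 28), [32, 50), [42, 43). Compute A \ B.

[6, 11) ∪ [21, 24) ∪ [31, 32)

A, merged: [6, 11), [21, 27), [31, 34), [36, 44).
B, merged: [18, 20), [24, 30), [32, 50).
[6, 11): no B overlap → unchanged.
[21, 27) minus B → [21, 24).
[31, 34) minus B → [31, 32).
[36, 44): fully covered by B → removed.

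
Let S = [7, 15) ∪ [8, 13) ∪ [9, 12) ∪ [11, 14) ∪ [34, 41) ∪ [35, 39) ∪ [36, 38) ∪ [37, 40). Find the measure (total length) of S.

15

Merged: [7, 15), [34, 41).
Lengths: 8 + 7 = 15.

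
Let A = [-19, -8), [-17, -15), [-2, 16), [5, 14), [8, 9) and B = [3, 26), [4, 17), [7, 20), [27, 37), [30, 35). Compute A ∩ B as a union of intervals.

First set merges to [-19, -8), [-2, 16).
Second set merges to [3, 26), [27, 37).
[-19, -8) meets no B interval.
[-2, 16) ∩ B → [3, 16).

[3, 16)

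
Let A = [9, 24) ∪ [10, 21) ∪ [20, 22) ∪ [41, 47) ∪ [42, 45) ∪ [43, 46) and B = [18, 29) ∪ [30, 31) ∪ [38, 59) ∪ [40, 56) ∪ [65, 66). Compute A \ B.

[9, 18)

Merge the first list: [9, 24), [41, 47).
Merge the second list: [18, 29), [30, 31), [38, 59), [65, 66).
[9, 24) with B removed leaves [9, 18).
[41, 47) lies entirely inside B → drops out.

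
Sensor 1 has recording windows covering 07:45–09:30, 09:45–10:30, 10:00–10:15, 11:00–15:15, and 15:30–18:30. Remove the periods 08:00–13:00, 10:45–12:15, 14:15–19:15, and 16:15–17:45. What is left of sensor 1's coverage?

A, merged: 07:45–09:30, 09:45–10:30, 11:00–15:15, 15:30–18:30.
B, merged: 08:00–13:00, 14:15–19:15.
07:45–09:30 \ B = 07:45–08:00.
09:45–10:30: entirely removed.
11:00–15:15 \ B = 13:00–14:15.
15:30–18:30: entirely removed.

07:45–08:00, 13:00–14:15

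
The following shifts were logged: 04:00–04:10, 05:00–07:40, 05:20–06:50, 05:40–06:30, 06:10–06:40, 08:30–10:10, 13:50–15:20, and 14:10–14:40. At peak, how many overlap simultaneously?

Sweep endpoints in order; track running count of active intervals.
Peak of 4 reached at 06:10.

4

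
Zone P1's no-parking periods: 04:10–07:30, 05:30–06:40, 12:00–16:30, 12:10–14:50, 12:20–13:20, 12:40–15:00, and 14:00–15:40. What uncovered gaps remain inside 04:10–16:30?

Covered (merged): 04:10-07:30, 12:00-16:30.
Gaps within 04:10-16:30: 07:30-12:00.

07:30-12:00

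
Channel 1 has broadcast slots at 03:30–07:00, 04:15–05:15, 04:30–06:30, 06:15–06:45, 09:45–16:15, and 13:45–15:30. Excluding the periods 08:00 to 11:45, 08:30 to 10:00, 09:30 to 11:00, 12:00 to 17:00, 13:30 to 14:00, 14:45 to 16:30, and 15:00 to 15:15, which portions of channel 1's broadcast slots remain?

A, merged: 03:30–07:00, 09:45–16:15.
B, merged: 08:00–11:45, 12:00–17:00.
03:30–07:00 is untouched.
09:45–16:15 with B removed leaves 11:45–12:00.

03:30–07:00, 11:45–12:00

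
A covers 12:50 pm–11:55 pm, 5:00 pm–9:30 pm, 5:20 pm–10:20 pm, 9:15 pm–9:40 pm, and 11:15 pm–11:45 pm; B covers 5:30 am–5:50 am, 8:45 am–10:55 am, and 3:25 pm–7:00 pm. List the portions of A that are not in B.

A, merged: 12:50 pm–11:55 pm.
12:50 pm–11:55 pm minus B → 12:50 pm–3:25 pm, 7:00 pm–11:55 pm.

12:50 pm–3:25 pm, 7:00 pm–11:55 pm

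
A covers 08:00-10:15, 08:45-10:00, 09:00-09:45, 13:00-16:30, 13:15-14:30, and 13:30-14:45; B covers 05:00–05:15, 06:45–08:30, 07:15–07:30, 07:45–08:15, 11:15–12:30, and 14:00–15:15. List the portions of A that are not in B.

08:30–10:15, 13:00–14:00, 15:15–16:30

First set merges to 08:00–10:15, 13:00–16:30.
Second set merges to 05:00–05:15, 06:45–08:30, 11:15–12:30, 14:00–15:15.
08:00–10:15 with B removed leaves 08:30–10:15.
13:00–16:30 with B removed leaves 13:00–14:00, 15:15–16:30.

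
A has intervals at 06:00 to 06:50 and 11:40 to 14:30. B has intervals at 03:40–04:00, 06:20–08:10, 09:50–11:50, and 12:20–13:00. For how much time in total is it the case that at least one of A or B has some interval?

A ∪ B = 03:40–04:00, 06:00–08:10, 09:50–14:30.
Total: 20 min + 2 h 10 min + 4 h 40 min = 7 h 10 min.

7 h 10 min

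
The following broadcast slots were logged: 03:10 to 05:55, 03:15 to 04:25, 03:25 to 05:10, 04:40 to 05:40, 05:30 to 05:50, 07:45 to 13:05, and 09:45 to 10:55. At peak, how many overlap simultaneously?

Sweep endpoints in order; track running count of active intervals.
Peak of 3 reached at 03:25.

3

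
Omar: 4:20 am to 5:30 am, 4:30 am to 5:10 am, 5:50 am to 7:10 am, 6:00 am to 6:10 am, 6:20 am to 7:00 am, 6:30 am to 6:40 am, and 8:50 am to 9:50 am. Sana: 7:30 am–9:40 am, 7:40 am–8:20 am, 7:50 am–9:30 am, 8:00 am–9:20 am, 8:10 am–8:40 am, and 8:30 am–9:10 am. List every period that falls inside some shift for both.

8:50 am-9:40 am

First set merges to 4:20 am-5:30 am, 5:50 am-7:10 am, 8:50 am-9:50 am.
Second set merges to 7:30 am-9:40 am.
4:20 am-5:30 am: no overlap with the second set.
5:50 am-7:10 am: no overlap with the second set.
8:50 am-9:50 am meets the second set on 8:50 am-9:40 am.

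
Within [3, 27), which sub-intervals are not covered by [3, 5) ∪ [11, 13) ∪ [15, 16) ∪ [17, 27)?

After merging, the occupied span is [3, 5), [11, 13), [15, 16), [17, 27).
Complement within [3, 27): [5, 11), [13, 15), [16, 17).

[5, 11) ∪ [13, 15) ∪ [16, 17)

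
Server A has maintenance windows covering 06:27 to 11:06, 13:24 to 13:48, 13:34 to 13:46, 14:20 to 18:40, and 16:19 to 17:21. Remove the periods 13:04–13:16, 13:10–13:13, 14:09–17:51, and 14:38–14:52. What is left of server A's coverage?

Merge the first list: 06:27-11:06, 13:24-13:48, 14:20-18:40.
Merge the second list: 13:04-13:16, 14:09-17:51.
06:27-11:06 is untouched.
13:24-13:48 is untouched.
14:20-18:40 with B removed leaves 17:51-18:40.

06:27-11:06, 13:24-13:48, 17:51-18:40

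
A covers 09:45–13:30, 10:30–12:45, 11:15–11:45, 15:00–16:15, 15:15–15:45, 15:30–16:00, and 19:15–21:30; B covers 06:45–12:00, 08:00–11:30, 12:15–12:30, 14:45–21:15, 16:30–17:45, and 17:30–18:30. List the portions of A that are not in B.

Merge the first list: 09:45–13:30, 15:00–16:15, 19:15–21:30.
Merge the second list: 06:45–12:00, 12:15–12:30, 14:45–21:15.
09:45–13:30 minus B → 12:00–12:15, 12:30–13:30.
15:00–16:15: fully covered by B → removed.
19:15–21:30 minus B → 21:15–21:30.

12:00–12:15, 12:30–13:30, 21:15–21:30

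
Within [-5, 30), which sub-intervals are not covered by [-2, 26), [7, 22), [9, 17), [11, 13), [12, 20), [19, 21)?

The merged coverage is [-2, 26).
Gaps within [-5, 30): [-5, -2), [26, 30).

[-5, -2) ∪ [26, 30)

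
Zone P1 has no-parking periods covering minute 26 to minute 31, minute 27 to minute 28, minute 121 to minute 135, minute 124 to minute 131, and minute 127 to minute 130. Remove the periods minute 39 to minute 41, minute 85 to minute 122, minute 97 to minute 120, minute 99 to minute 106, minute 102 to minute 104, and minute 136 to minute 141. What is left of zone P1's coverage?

minute 26 to minute 31, minute 122 to minute 135

First set merges to minute 26 to minute 31, minute 121 to minute 135.
Second set merges to minute 39 to minute 41, minute 85 to minute 122, minute 136 to minute 141.
minute 26 to minute 31 is untouched.
minute 121 to minute 135 with B removed leaves minute 122 to minute 135.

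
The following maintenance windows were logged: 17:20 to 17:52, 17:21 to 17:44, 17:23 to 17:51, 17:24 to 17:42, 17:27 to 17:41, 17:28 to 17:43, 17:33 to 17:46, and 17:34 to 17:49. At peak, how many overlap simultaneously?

At 17:34, 8 of the intervals are simultaneously active.
No point has more.

8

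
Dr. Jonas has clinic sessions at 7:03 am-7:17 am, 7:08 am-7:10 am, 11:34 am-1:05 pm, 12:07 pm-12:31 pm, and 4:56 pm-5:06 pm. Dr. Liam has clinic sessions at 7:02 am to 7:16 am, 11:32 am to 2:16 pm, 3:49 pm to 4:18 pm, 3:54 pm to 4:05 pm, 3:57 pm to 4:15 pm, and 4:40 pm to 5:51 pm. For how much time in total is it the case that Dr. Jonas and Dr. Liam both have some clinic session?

1 h 54 min

First set merges to 7:03 am-7:17 am, 11:34 am-1:05 pm, 4:56 pm-5:06 pm.
Second set merges to 7:02 am-7:16 am, 11:32 am-2:16 pm, 3:49 pm-4:18 pm, 4:40 pm-5:51 pm.
A ∩ B = 7:03 am-7:16 am, 11:34 am-1:05 pm, 4:56 pm-5:06 pm.
Total: 13 min + 1 h 31 min + 10 min = 1 h 54 min.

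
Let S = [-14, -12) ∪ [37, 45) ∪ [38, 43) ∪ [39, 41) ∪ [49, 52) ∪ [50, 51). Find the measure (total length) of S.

Merged: [-14, -12), [37, 45), [49, 52).
Lengths: 2 + 8 + 3 = 13.

13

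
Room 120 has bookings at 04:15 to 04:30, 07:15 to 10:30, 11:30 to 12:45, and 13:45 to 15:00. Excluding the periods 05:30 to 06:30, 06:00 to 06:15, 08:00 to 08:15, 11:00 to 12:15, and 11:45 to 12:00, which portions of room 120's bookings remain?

04:15-04:30, 07:15-08:00, 08:15-10:30, 12:15-12:45, 13:45-15:00

Merge the second list: 05:30-06:30, 08:00-08:15, 11:00-12:15.
04:15-04:30: no B overlap → unchanged.
07:15-10:30 minus B → 07:15-08:00, 08:15-10:30.
11:30-12:45 minus B → 12:15-12:45.
13:45-15:00: no B overlap → unchanged.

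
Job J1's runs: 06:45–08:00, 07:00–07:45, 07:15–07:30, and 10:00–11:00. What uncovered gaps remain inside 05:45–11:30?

05:45–06:45, 08:00–10:00, 11:00–11:30

Covered (merged): 06:45–08:00, 10:00–11:00.
Uncovered inside 05:45–11:30: 05:45–06:45, 08:00–10:00, 11:00–11:30.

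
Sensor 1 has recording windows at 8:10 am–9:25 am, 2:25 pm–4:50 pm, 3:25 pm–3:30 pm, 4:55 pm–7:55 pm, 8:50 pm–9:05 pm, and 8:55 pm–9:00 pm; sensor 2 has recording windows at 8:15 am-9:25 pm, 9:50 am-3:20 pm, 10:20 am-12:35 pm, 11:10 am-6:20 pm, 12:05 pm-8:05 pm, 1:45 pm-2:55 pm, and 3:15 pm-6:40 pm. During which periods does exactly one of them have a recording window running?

8:10 am-8:15 am, 9:25 am-2:25 pm, 4:50 pm-4:55 pm, 7:55 pm-8:50 pm, 9:05 pm-9:25 pm

Merge the first list: 8:10 am-9:25 am, 2:25 pm-4:50 pm, 4:55 pm-7:55 pm, 8:50 pm-9:05 pm.
Merge the second list: 8:15 am-9:25 pm.
A but not B: 8:10 am-8:15 am.
B but not A: 9:25 am-2:25 pm, 4:50 pm-4:55 pm, 7:55 pm-8:50 pm, 9:05 pm-9:25 pm.
Combining gives A △ B.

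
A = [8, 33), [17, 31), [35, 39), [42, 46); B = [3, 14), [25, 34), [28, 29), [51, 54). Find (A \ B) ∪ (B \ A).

First set merges to [8, 33), [35, 39), [42, 46).
Second set merges to [3, 14), [25, 34), [51, 54).
A \ B = [14, 25), [35, 39), [42, 46).
B \ A = [3, 8), [33, 34), [51, 54).
Union of the two gives the symmetric difference.

[3, 8) ∪ [14, 25) ∪ [33, 34) ∪ [35, 39) ∪ [42, 46) ∪ [51, 54)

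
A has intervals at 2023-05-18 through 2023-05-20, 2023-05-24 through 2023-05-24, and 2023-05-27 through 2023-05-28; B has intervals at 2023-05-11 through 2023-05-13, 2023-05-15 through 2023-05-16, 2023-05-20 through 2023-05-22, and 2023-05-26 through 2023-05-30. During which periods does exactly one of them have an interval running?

Only in the first: 2023-05-18 through 2023-05-19, 2023-05-24 through 2023-05-24.
Only in the second: 2023-05-11 through 2023-05-13, 2023-05-15 through 2023-05-16, 2023-05-21 through 2023-05-22, 2023-05-26 through 2023-05-26, 2023-05-29 through 2023-05-30.
Together these are the periods covered by exactly one.

2023-05-11 through 2023-05-13, 2023-05-15 through 2023-05-16, 2023-05-18 through 2023-05-19, 2023-05-21 through 2023-05-22, 2023-05-24 through 2023-05-24, 2023-05-26 through 2023-05-26, 2023-05-29 through 2023-05-30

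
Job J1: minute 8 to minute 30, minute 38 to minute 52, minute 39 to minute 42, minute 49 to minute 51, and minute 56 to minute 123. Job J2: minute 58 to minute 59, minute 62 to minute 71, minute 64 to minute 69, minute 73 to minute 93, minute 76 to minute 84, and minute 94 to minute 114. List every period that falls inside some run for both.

minute 58 to minute 59, minute 62 to minute 71, minute 73 to minute 93, minute 94 to minute 114

A, merged: minute 8 to minute 30, minute 38 to minute 52, minute 56 to minute 123.
B, merged: minute 58 to minute 59, minute 62 to minute 71, minute 73 to minute 93, minute 94 to minute 114.
minute 8 to minute 30 meets no B interval.
minute 38 to minute 52 meets no B interval.
minute 56 to minute 123 ∩ B → minute 58 to minute 59, minute 62 to minute 71, minute 73 to minute 93, minute 94 to minute 114.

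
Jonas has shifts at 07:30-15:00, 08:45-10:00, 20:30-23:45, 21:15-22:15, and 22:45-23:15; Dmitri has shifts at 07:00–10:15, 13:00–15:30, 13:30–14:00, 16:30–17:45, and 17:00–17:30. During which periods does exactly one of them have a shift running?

07:00–07:30, 10:15–13:00, 15:00–15:30, 16:30–17:45, 20:30–23:45

First set merges to 07:30–15:00, 20:30–23:45.
Second set merges to 07:00–10:15, 13:00–15:30, 16:30–17:45.
A \ B = 10:15–13:00, 20:30–23:45.
B \ A = 07:00–07:30, 15:00–15:30, 16:30–17:45.
Union of the two gives the symmetric difference.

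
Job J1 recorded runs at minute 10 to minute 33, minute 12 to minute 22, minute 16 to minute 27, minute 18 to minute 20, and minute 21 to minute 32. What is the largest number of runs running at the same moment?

Walk the sorted start/end points keeping a running depth.
The depth first hits 4 at minute 18.

4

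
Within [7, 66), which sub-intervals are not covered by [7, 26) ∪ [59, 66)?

[26, 59)

After merging, the occupied span is [7, 26), [59, 66).
Complement within [7, 66): [26, 59).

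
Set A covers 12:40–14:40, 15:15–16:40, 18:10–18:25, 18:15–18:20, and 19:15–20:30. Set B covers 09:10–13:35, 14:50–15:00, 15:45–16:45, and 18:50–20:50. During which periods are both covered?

12:40–13:35, 15:45–16:40, 19:15–20:30

Merge the first list: 12:40–14:40, 15:15–16:40, 18:10–18:25, 19:15–20:30.
12:40–14:40 overlaps B on 12:40–13:35.
15:15–16:40 overlaps B on 15:45–16:40.
18:10–18:25 falls entirely outside B.
19:15–20:30 overlaps B on 19:15–20:30.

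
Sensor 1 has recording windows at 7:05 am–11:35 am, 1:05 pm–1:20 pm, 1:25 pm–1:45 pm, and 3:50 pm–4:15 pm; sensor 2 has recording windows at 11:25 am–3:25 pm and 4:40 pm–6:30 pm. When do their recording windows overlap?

11:25 am–11:35 am, 1:05 pm–1:20 pm, 1:25 pm–1:45 pm

7:05 am–11:35 am meets the second set on 11:25 am–11:35 am.
1:05 pm–1:20 pm meets the second set on 1:05 pm–1:20 pm.
1:25 pm–1:45 pm meets the second set on 1:25 pm–1:45 pm.
3:50 pm–4:15 pm: no overlap with the second set.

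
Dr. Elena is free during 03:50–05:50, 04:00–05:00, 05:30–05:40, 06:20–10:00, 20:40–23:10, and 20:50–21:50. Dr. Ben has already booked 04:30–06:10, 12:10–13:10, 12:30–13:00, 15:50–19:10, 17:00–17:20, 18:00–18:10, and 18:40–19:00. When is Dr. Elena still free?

First set merges to 03:50-05:50, 06:20-10:00, 20:40-23:10.
Second set merges to 04:30-06:10, 12:10-13:10, 15:50-19:10.
03:50-05:50 with B removed leaves 03:50-04:30.
06:20-10:00 is untouched.
20:40-23:10 is untouched.

03:50-04:30, 06:20-10:00, 20:40-23:10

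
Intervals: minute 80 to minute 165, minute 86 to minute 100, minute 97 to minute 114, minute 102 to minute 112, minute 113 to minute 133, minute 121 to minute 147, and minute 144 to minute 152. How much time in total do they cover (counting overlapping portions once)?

Merged: minute 80 to minute 165.
Length: 85 minutes.

85 minutes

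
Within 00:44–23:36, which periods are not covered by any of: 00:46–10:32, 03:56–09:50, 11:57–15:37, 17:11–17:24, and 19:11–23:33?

The merged coverage is 00:46-10:32, 11:57-15:37, 17:11-17:24, 19:11-23:33.
Gaps within 00:44-23:36: 00:44-00:46, 10:32-11:57, 15:37-17:11, 17:24-19:11, 23:33-23:36.

00:44-00:46, 10:32-11:57, 15:37-17:11, 17:24-19:11, 23:33-23:36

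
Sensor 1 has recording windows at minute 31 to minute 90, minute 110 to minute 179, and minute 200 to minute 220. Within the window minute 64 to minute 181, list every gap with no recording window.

minute 90 to minute 110, minute 179 to minute 181

After merging, the occupied span is minute 31 to minute 90, minute 110 to minute 179, minute 200 to minute 220.
Gaps within minute 64 to minute 181: minute 90 to minute 110, minute 179 to minute 181.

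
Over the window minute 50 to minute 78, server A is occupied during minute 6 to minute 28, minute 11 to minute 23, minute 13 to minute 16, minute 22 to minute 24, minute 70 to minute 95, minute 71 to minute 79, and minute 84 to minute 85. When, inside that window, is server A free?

Covered (merged): minute 6 to minute 28, minute 70 to minute 95.
Complement within minute 50 to minute 78: minute 50 to minute 70.

minute 50 to minute 70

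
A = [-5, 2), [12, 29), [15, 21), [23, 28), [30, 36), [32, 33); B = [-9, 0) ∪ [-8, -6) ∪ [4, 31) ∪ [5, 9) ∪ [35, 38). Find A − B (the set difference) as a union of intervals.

[0, 2) ∪ [31, 35)

A, merged: [-5, 2), [12, 29), [30, 36).
B, merged: [-9, 0), [4, 31), [35, 38).
[-5, 2) \ B = [0, 2).
[12, 29): entirely removed.
[30, 36) \ B = [31, 35).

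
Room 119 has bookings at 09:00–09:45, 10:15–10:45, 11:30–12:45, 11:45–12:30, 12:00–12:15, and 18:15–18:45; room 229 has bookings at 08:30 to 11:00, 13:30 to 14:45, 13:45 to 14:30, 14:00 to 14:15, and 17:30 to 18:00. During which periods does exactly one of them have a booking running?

08:30-09:00, 09:45-10:15, 10:45-11:00, 11:30-12:45, 13:30-14:45, 17:30-18:00, 18:15-18:45

First set merges to 09:00-09:45, 10:15-10:45, 11:30-12:45, 18:15-18:45.
Second set merges to 08:30-11:00, 13:30-14:45, 17:30-18:00.
Only in the first: 11:30-12:45, 18:15-18:45.
Only in the second: 08:30-09:00, 09:45-10:15, 10:45-11:00, 13:30-14:45, 17:30-18:00.
Together these are the periods covered by exactly one.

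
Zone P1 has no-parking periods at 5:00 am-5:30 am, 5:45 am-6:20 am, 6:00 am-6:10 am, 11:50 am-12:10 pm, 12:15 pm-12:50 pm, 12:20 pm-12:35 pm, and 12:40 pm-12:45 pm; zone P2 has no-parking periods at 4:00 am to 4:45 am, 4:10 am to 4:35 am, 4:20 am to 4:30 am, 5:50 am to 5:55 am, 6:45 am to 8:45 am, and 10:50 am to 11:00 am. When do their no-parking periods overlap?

Merge the first list: 5:00 am-5:30 am, 5:45 am-6:20 am, 11:50 am-12:10 pm, 12:15 pm-12:50 pm.
Merge the second list: 4:00 am-4:45 am, 5:50 am-5:55 am, 6:45 am-8:45 am, 10:50 am-11:00 am.
5:00 am-5:30 am meets no B interval.
5:45 am-6:20 am ∩ B → 5:50 am-5:55 am.
11:50 am-12:10 pm meets no B interval.
12:15 pm-12:50 pm meets no B interval.

5:50 am-5:55 am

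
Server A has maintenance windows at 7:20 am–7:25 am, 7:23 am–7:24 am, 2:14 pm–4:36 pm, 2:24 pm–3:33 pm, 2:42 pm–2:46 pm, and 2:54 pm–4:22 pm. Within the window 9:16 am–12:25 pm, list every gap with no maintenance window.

After merging, the occupied span is 7:20 am–7:25 am, 2:14 pm–4:36 pm.
Gaps within 9:16 am–12:25 pm: 9:16 am–12:25 pm.

9:16 am–12:25 pm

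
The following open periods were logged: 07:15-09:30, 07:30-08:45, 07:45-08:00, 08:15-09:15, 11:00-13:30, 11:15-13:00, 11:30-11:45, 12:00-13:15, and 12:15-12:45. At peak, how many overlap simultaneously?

4

Walk the sorted start/end points keeping a running depth.
The depth first hits 4 at 12:15.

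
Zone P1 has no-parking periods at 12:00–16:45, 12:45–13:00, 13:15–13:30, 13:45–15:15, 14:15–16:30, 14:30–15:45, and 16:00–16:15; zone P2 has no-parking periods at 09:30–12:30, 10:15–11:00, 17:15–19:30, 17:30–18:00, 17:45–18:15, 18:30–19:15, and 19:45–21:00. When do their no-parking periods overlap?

12:00-12:30

Merge the first list: 12:00-16:45.
Merge the second list: 09:30-12:30, 17:15-19:30, 19:45-21:00.
12:00-16:45 overlaps B on 12:00-12:30.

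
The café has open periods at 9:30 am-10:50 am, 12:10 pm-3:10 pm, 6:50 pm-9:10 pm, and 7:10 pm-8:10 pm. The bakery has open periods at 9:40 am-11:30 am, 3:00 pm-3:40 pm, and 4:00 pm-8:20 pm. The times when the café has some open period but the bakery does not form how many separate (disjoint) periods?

A, merged: 9:30 am-10:50 am, 12:10 pm-3:10 pm, 6:50 pm-9:10 pm.
A \ B = 9:30 am-9:40 am, 12:10 pm-3:00 pm, 8:20 pm-9:10 pm.
That is 3 disjoint pieces.

3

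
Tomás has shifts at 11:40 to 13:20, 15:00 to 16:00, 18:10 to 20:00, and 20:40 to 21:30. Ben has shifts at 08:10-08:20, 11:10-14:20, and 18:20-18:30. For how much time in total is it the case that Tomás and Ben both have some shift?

1 h 50 min

A ∩ B = 11:40–13:20, 18:20–18:30.
Total: 1 h 40 min + 10 min = 1 h 50 min.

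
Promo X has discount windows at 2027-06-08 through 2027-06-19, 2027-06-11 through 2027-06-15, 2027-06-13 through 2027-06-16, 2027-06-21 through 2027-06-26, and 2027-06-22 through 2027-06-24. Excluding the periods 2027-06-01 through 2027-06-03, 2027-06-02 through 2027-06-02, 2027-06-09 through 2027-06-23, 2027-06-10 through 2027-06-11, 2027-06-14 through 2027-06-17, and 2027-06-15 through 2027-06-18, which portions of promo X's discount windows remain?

Merge the first list: 2027-06-08 through 2027-06-19, 2027-06-21 through 2027-06-26.
Merge the second list: 2027-06-01 through 2027-06-03, 2027-06-09 through 2027-06-23.
2027-06-08 through 2027-06-19 minus B → 2027-06-08 through 2027-06-08.
2027-06-21 through 2027-06-26 minus B → 2027-06-24 through 2027-06-26.

2027-06-08 through 2027-06-08, 2027-06-24 through 2027-06-26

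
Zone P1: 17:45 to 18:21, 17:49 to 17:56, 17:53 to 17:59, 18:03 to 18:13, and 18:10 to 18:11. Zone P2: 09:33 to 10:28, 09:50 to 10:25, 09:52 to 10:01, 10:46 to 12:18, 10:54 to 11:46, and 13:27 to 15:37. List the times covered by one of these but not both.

09:33–10:28, 10:46–12:18, 13:27–15:37, 17:45–18:21

A, merged: 17:45–18:21.
B, merged: 09:33–10:28, 10:46–12:18, 13:27–15:37.
Only in the first: 17:45–18:21.
Only in the second: 09:33–10:28, 10:46–12:18, 13:27–15:37.
Together these are the periods covered by exactly one.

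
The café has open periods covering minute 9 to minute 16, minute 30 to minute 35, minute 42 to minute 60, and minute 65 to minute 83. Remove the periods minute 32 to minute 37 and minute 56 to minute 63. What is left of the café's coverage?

minute 9 to minute 16, minute 30 to minute 32, minute 42 to minute 56, minute 65 to minute 83

minute 9 to minute 16: nothing removed.
minute 30 to minute 35 \ B = minute 30 to minute 32.
minute 42 to minute 60 \ B = minute 42 to minute 56.
minute 65 to minute 83: nothing removed.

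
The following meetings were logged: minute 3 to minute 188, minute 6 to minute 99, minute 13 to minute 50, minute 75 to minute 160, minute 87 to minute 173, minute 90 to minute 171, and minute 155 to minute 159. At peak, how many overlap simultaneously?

5

Walk the sorted start/end points keeping a running depth.
The depth first hits 5 at minute 90.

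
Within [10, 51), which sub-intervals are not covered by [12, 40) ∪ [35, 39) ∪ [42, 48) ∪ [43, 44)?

[10, 12) ∪ [40, 42) ∪ [48, 51)

After merging, the occupied span is [12, 40), [42, 48).
Uncovered inside [10, 51): [10, 12), [40, 42), [48, 51).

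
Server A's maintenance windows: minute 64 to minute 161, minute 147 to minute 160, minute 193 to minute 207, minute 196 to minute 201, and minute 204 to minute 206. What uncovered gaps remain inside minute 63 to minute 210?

The merged coverage is minute 64 to minute 161, minute 193 to minute 207.
Uncovered inside minute 63 to minute 210: minute 63 to minute 64, minute 161 to minute 193, minute 207 to minute 210.

minute 63 to minute 64, minute 161 to minute 193, minute 207 to minute 210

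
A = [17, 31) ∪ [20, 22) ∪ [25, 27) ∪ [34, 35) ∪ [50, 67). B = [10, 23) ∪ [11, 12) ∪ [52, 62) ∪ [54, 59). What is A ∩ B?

[17, 23) ∪ [52, 62)

A, merged: [17, 31), [34, 35), [50, 67).
B, merged: [10, 23), [52, 62).
[17, 31) overlaps B on [17, 23).
[34, 35) falls entirely outside B.
[50, 67) overlaps B on [52, 62).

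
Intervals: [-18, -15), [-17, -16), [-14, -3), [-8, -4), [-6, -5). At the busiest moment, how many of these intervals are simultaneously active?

At -6, 3 of the intervals are simultaneously active.
No point has more.

3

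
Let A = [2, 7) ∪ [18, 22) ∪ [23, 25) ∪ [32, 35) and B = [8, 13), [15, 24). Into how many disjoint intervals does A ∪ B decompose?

A ∪ B = [2, 7), [8, 13), [15, 25), [32, 35).
That is 4 disjoint pieces.

4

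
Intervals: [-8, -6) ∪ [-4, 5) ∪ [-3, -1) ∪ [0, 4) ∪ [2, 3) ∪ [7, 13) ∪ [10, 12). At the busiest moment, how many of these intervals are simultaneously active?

3

Walk the sorted start/end points keeping a running depth.
The depth first hits 3 at 2.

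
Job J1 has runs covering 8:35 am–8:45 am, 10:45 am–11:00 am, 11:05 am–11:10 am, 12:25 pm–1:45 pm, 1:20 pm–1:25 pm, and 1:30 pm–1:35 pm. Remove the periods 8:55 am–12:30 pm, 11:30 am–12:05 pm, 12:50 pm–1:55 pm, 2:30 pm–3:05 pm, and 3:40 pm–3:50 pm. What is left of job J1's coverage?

Merge the first list: 8:35 am–8:45 am, 10:45 am–11:00 am, 11:05 am–11:10 am, 12:25 pm–1:45 pm.
Merge the second list: 8:55 am–12:30 pm, 12:50 pm–1:55 pm, 2:30 pm–3:05 pm, 3:40 pm–3:50 pm.
8:35 am–8:45 am: no B overlap → unchanged.
10:45 am–11:00 am: fully covered by B → removed.
11:05 am–11:10 am: fully covered by B → removed.
12:25 pm–1:45 pm minus B → 12:30 pm–12:50 pm.

8:35 am–8:45 am, 12:30 pm–12:50 pm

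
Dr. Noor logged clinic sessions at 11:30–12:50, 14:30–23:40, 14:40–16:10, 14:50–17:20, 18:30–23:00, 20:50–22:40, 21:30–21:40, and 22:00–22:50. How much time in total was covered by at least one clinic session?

Merged: 11:30–12:50, 14:30–23:40.
Lengths: 1 h 20 min + 9 h 10 min = 10 h 30 min.

10 h 30 min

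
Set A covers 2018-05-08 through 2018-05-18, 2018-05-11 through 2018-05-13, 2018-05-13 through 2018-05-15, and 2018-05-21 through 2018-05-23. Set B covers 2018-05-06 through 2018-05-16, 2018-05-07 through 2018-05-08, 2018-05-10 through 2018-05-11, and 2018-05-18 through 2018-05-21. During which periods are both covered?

2018-05-08 through 2018-05-16, 2018-05-18 through 2018-05-18, 2018-05-21 through 2018-05-21

First set merges to 2018-05-08 through 2018-05-18, 2018-05-21 through 2018-05-23.
Second set merges to 2018-05-06 through 2018-05-16, 2018-05-18 through 2018-05-21.
2018-05-08 through 2018-05-18 ∩ B → 2018-05-08 through 2018-05-16, 2018-05-18 through 2018-05-18.
2018-05-21 through 2018-05-23 ∩ B → 2018-05-21 through 2018-05-21.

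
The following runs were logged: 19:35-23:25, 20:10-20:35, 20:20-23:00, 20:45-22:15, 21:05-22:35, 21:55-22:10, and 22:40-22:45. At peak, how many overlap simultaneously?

5

Sweep endpoints in order; track running count of active intervals.
Peak of 5 reached at 21:55.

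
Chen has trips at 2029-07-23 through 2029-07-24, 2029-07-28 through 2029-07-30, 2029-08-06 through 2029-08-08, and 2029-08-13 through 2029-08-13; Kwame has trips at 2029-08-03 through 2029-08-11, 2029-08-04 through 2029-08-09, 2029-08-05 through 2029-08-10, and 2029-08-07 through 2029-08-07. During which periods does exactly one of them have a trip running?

2029-07-23 through 2029-07-24, 2029-07-28 through 2029-07-30, 2029-08-03 through 2029-08-05, 2029-08-09 through 2029-08-11, 2029-08-13 through 2029-08-13

Merge the second list: 2029-08-03 through 2029-08-11.
Only in the first: 2029-07-23 through 2029-07-24, 2029-07-28 through 2029-07-30, 2029-08-13 through 2029-08-13.
Only in the second: 2029-08-03 through 2029-08-05, 2029-08-09 through 2029-08-11.
Together these are the periods covered by exactly one.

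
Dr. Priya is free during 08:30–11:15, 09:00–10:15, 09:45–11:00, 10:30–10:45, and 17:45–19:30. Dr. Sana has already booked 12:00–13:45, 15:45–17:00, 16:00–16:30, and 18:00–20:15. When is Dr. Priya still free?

08:30-11:15, 17:45-18:00

A, merged: 08:30-11:15, 17:45-19:30.
B, merged: 12:00-13:45, 15:45-17:00, 18:00-20:15.
08:30-11:15 is untouched.
17:45-19:30 with B removed leaves 17:45-18:00.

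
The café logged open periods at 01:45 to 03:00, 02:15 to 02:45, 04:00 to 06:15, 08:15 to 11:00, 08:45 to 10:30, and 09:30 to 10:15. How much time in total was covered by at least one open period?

6 h 15 min

Merged: 01:45–03:00, 04:00–06:15, 08:15–11:00.
Lengths: 1 h 15 min + 2 h 15 min + 2 h 45 min = 6 h 15 min.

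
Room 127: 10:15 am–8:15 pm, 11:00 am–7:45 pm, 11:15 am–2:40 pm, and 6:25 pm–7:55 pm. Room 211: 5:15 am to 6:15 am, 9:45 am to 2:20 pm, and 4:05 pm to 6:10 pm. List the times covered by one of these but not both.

5:15 am–6:15 am, 9:45 am–10:15 am, 2:20 pm–4:05 pm, 6:10 pm–8:15 pm

Merge the first list: 10:15 am–8:15 pm.
A \ B = 2:20 pm–4:05 pm, 6:10 pm–8:15 pm.
B \ A = 5:15 am–6:15 am, 9:45 am–10:15 am.
Union of the two gives the symmetric difference.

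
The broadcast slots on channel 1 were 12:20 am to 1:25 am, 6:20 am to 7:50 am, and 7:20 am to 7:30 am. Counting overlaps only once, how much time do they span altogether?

Merged: 12:20 am–1:25 am, 6:20 am–7:50 am.
Lengths: 1 h 5 min + 1 h 30 min = 2 h 35 min.

2 h 35 min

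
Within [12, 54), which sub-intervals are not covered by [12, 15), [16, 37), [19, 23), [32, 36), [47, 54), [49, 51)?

After merging, the occupied span is [12, 15), [16, 37), [47, 54).
Complement within [12, 54): [15, 16), [37, 47).

[15, 16) ∪ [37, 47)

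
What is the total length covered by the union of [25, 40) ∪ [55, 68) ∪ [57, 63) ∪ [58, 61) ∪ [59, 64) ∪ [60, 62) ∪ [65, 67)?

Merged: [25, 40), [55, 68).
Lengths: 15 + 13 = 28.

28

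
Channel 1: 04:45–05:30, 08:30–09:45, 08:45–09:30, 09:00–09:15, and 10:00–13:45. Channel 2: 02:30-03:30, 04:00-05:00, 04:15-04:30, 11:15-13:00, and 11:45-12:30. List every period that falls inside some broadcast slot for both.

Merge the first list: 04:45-05:30, 08:30-09:45, 10:00-13:45.
Merge the second list: 02:30-03:30, 04:00-05:00, 11:15-13:00.
04:45-05:30 meets the second set on 04:45-05:00.
08:30-09:45: no overlap with the second set.
10:00-13:45 meets the second set on 11:15-13:00.

04:45-05:00, 11:15-13:00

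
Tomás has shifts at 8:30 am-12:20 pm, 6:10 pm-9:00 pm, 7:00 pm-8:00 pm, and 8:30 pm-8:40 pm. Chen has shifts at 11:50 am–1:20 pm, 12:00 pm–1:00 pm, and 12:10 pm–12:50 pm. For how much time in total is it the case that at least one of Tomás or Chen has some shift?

7 h 40 min

A, merged: 8:30 am-12:20 pm, 6:10 pm-9:00 pm.
B, merged: 11:50 am-1:20 pm.
A ∪ B = 8:30 am-1:20 pm, 6:10 pm-9:00 pm.
Total: 4 h 50 min + 2 h 50 min = 7 h 40 min.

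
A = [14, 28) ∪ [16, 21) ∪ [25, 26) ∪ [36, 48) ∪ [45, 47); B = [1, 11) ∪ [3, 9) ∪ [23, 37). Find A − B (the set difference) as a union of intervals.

Merge the first list: [14, 28), [36, 48).
Merge the second list: [1, 11), [23, 37).
[14, 28) minus B → [14, 23).
[36, 48) minus B → [37, 48).

[14, 23) ∪ [37, 48)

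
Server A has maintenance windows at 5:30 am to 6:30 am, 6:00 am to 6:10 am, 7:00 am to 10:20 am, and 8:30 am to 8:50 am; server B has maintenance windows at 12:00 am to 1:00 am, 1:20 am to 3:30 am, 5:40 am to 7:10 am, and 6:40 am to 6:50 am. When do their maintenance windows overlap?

A, merged: 5:30 am–6:30 am, 7:00 am–10:20 am.
B, merged: 12:00 am–1:00 am, 1:20 am–3:30 am, 5:40 am–7:10 am.
5:30 am–6:30 am overlaps B on 5:40 am–6:30 am.
7:00 am–10:20 am overlaps B on 7:00 am–7:10 am.

5:40 am–6:30 am, 7:00 am–7:10 am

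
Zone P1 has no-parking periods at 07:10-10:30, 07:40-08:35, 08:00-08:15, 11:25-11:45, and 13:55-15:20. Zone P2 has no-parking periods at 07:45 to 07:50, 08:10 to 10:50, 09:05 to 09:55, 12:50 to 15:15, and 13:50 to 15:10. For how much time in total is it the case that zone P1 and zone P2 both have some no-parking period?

Merge the first list: 07:10-10:30, 11:25-11:45, 13:55-15:20.
Merge the second list: 07:45-07:50, 08:10-10:50, 12:50-15:15.
A ∩ B = 07:45-07:50, 08:10-10:30, 13:55-15:15.
Total: 5 min + 2 h 20 min + 1 h 20 min = 3 h 45 min.

3 h 45 min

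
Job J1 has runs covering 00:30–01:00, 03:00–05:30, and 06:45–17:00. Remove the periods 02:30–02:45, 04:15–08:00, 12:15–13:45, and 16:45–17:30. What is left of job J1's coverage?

00:30–01:00, 03:00–04:15, 08:00–12:15, 13:45–16:45

00:30–01:00: no B overlap → unchanged.
03:00–05:30 minus B → 03:00–04:15.
06:45–17:00 minus B → 08:00–12:15, 13:45–16:45.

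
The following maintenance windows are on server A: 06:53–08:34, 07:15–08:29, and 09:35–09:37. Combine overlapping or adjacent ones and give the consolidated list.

06:53–08:34, 09:35–09:37

07:15–08:29 overlaps/touches 06:53–08:34 → extend to 06:53–08:34.
09:35–09:37 is disjoint → start new block.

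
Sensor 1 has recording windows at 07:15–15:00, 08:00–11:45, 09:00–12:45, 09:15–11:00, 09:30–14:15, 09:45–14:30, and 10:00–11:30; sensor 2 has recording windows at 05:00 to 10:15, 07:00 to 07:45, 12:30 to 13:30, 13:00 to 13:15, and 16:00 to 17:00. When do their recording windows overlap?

07:15–10:15, 12:30–13:30

A, merged: 07:15–15:00.
B, merged: 05:00–10:15, 12:30–13:30, 16:00–17:00.
07:15–15:00 meets the second set on 07:15–10:15, 12:30–13:30.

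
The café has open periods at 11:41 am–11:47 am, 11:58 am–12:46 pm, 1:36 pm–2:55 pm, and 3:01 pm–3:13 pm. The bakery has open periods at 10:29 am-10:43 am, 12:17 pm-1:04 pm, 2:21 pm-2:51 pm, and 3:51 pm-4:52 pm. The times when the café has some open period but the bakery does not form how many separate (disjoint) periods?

5

A \ B = 11:41 am–11:47 am, 11:58 am–12:17 pm, 1:36 pm–2:21 pm, 2:51 pm–2:55 pm, 3:01 pm–3:13 pm.
That is 5 disjoint pieces.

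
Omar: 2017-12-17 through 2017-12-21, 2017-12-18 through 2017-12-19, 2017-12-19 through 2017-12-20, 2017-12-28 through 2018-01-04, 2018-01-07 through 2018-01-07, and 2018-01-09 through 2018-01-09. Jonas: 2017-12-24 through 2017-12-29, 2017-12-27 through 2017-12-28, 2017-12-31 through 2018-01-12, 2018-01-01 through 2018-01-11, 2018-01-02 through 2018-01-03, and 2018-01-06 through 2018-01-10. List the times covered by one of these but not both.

First set merges to 2017-12-17 through 2017-12-21, 2017-12-28 through 2018-01-04, 2018-01-07 through 2018-01-07, 2018-01-09 through 2018-01-09.
Second set merges to 2017-12-24 through 2017-12-29, 2017-12-31 through 2018-01-12.
A but not B: 2017-12-17 through 2017-12-21, 2017-12-30 through 2017-12-30.
B but not A: 2017-12-24 through 2017-12-27, 2018-01-05 through 2018-01-06, 2018-01-08 through 2018-01-08, 2018-01-10 through 2018-01-12.
Combining gives A △ B.

2017-12-17 through 2017-12-21, 2017-12-24 through 2017-12-27, 2017-12-30 through 2017-12-30, 2018-01-05 through 2018-01-06, 2018-01-08 through 2018-01-08, 2018-01-10 through 2018-01-12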